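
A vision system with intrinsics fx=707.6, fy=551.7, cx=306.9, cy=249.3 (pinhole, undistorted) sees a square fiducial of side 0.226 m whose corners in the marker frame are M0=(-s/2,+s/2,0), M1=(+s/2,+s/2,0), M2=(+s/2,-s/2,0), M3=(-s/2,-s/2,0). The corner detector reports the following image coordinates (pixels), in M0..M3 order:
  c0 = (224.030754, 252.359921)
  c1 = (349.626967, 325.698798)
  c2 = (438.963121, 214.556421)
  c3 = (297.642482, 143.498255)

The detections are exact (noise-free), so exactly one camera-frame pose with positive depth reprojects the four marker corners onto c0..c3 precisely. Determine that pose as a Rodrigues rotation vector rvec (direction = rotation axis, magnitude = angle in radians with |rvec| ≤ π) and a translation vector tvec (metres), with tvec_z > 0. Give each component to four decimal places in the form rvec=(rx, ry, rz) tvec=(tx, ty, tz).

Intrinsics K: fx=707.6, fy=551.7, cx=306.9, cy=249.3
Marker side s = 0.226 m; corners in marker frame (Z=0):
  M0 = (-0.1130, +0.1130, 0)
  M1 = (+0.1130, +0.1130, 0)
  M2 = (+0.1130, -0.1130, 0)
  M3 = (-0.1130, -0.1130, 0)
Detected image corners:
  c0 = (224.030754, 252.359921) px
  c1 = (349.626967, 325.698798) px
  c2 = (438.963121, 214.556421) px
  c3 = (297.642482, 143.498255) px
Planar DLT: solve 8×8 A·h = b for H (H[2,2]=1):
  H  [+487.74190 -250.46278 +323.70061]
  H  [+247.15262 +564.30663 +234.82943]
  H  [-0.30979 +0.33222 +1.00000]
B = K⁻¹H; ‖b₁‖=1.058338, ‖b₂‖=1.058338; λ = 2/(‖b₁‖+‖b₂‖) = 0.944878, sign → tz>0 ⇒ λ=+0.944878
r₁ = λ·B[:,0] = (+0.77825,+0.55556,-0.29271); r₂ = λ·B[:,1] = (-0.47060,+0.82462,+0.31391)
r₃ = r₁×r₂ = (+0.41577,-0.10655,+0.90321); SVD([r₁ r₂ r₃]) → R = UVᵀ:
  R  [+0.77825 -0.47060 +0.41577]
  R  [+0.55556 +0.82462 -0.10655]
  R  [-0.29271 +0.31391 +0.90321]
t = (+0.02243, -0.02478, +0.94488) m
tr R = 2.506079; θ = arccos((tr R − 1)/2) = 0.718127 rad = 41.146°
axis k = ((R−Rᵀ)₃₂, (R−Rᵀ)₁₃, (R−Rᵀ)₂₁) / (2 sinθ) = (+0.319506, +0.538381, +0.779783)
rvec = θ·k = (+0.229446, +0.386626, +0.559984)

rvec=(0.2294, 0.3866, 0.5600) tvec=(0.0224, -0.0248, 0.9449)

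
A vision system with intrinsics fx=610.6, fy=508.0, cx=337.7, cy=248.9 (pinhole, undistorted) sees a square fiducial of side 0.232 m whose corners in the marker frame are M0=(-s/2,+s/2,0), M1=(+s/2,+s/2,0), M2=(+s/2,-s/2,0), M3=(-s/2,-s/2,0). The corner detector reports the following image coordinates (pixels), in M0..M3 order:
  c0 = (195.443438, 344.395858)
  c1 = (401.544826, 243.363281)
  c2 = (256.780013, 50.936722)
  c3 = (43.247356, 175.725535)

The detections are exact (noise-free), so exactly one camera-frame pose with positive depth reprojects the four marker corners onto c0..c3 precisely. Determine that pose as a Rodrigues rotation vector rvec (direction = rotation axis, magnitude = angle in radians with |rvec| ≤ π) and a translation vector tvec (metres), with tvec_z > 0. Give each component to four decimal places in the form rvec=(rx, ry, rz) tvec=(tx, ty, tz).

Intrinsics K: fx=610.6, fy=508.0, cx=337.7, cy=248.9
Marker side s = 0.232 m; corners in marker frame (Z=0):
  M0 = (-0.1160, +0.1160, 0)
  M1 = (+0.1160, +0.1160, 0)
  M2 = (+0.1160, -0.1160, 0)
  M3 = (-0.1160, -0.1160, 0)
Detected image corners:
  c0 = (195.443438, 344.395858) px
  c1 = (401.544826, 243.363281) px
  c2 = (256.780013, 50.936722) px
  c3 = (43.247356, 175.725535) px
Planar DLT: solve 8×8 A·h = b for H (H[2,2]=1):
  H  [+830.34556 +726.73409 +223.58225]
  H  [-550.97631 +854.47877 +209.76833]
  H  [-0.32697 +0.38405 +1.00000]
B = K⁻¹H; ‖b₁‖=1.826263, ‖b₂‖=1.826263; λ = 2/(‖b₁‖+‖b₂‖) = 0.547566, sign → tz>0 ⇒ λ=+0.547566
r₁ = λ·B[:,0] = (+0.84365,-0.50617,-0.17904); r₂ = λ·B[:,1] = (+0.53541,+0.81800,+0.21029)
r₃ = r₁×r₂ = (+0.04001,-0.27327,+0.96110); SVD([r₁ r₂ r₃]) → R = UVᵀ:
  R  [+0.84365 +0.53541 +0.04001]
  R  [-0.50617 +0.81800 -0.27327]
  R  [-0.17904 +0.21029 +0.96110]
t = (-0.10234, -0.04218, +0.54757) m
tr R = 2.622747; θ = arccos((tr R − 1)/2) = 0.624299 rad = 35.770°
axis k = ((R−Rᵀ)₃₂, (R−Rᵀ)₁₃, (R−Rᵀ)₂₁) / (2 sinθ) = (+0.413636, +0.187372, -0.890953)
rvec = θ·k = (+0.258232, +0.116976, -0.556221)

rvec=(0.2582, 0.1170, -0.5562) tvec=(-0.1023, -0.0422, 0.5476)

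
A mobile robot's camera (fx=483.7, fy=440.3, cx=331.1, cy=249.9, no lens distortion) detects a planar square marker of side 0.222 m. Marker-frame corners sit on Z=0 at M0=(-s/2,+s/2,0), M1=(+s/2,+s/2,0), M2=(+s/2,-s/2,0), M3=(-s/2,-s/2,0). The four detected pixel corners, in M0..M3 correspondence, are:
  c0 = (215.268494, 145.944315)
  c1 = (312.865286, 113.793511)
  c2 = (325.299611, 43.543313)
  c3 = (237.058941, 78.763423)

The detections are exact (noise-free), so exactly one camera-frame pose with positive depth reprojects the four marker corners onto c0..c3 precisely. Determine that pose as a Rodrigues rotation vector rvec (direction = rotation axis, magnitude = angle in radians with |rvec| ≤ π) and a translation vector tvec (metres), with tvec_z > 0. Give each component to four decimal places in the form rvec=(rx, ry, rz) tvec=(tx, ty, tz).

Intrinsics K: fx=483.7, fy=440.3, cx=331.1, cy=249.9
Marker side s = 0.222 m; corners in marker frame (Z=0):
  M0 = (-0.1110, +0.1110, 0)
  M1 = (+0.1110, +0.1110, 0)
  M2 = (+0.1110, -0.1110, 0)
  M3 = (-0.1110, -0.1110, 0)
Detected image corners:
  c0 = (215.268494, 145.944315) px
  c1 = (312.865286, 113.793511) px
  c2 = (325.299611, 43.543313) px
  c3 = (237.058941, 78.763423) px
Planar DLT: solve 8×8 A·h = b for H (H[2,2]=1):
  H  [+290.36362 -225.19980 +270.73430]
  H  [-196.61816 +257.66225 +94.32479]
  H  [-0.46558 -0.53931 +1.00000]
B = K⁻¹H; ‖b₁‖=1.046207, ‖b₂‖=1.046207; λ = 2/(‖b₁‖+‖b₂‖) = 0.955834, sign → tz>0 ⇒ λ=+0.955834
r₁ = λ·B[:,0] = (+0.87840,-0.17426,-0.44502); r₂ = λ·B[:,1] = (-0.09215,+0.85193,-0.51549)
r₃ = r₁×r₂ = (+0.46895,+0.49382,+0.73228); SVD([r₁ r₂ r₃]) → R = UVᵀ:
  R  [+0.87840 -0.09215 +0.46895]
  R  [-0.17426 +0.85193 +0.49382]
  R  [-0.44502 -0.51549 +0.73228]
t = (-0.11929, -0.33773, +0.95583) m
tr R = 2.462609; θ = arccos((tr R − 1)/2) = 0.750564 rad = 43.004°
axis k = ((R−Rᵀ)₃₂, (R−Rᵀ)₁₃, (R−Rᵀ)₂₁) / (2 sinθ) = (-0.739906, +0.670012, -0.060187)
rvec = θ·k = (-0.555347, +0.502887, -0.045174)

rvec=(-0.5553, 0.5029, -0.0452) tvec=(-0.1193, -0.3377, 0.9558)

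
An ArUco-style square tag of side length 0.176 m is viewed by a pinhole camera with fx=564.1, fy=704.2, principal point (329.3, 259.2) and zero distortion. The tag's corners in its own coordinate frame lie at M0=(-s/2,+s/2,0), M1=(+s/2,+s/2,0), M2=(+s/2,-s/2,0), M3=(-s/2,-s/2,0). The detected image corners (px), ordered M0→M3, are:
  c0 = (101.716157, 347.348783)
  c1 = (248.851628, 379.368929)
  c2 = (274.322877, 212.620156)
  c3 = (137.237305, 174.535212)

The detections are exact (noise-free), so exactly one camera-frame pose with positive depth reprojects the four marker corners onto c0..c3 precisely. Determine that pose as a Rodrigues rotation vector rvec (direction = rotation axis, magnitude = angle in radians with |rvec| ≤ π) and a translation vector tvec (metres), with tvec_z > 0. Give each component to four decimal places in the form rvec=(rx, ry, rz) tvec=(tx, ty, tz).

Intrinsics K: fx=564.1, fy=704.2, cx=329.3, cy=259.2
Marker side s = 0.176 m; corners in marker frame (Z=0):
  M0 = (-0.0880, +0.0880, 0)
  M1 = (+0.0880, +0.0880, 0)
  M2 = (+0.0880, -0.0880, 0)
  M3 = (-0.0880, -0.0880, 0)
Detected image corners:
  c0 = (101.716157, 347.348783) px
  c1 = (248.851628, 379.368929) px
  c2 = (274.322877, 212.620156) px
  c3 = (137.237305, 174.535212) px
Planar DLT: solve 8×8 A·h = b for H (H[2,2]=1):
  H  [+858.74970 -237.94954 +192.70428]
  H  [+275.92376 +868.71979 +276.32776]
  H  [+0.27379 -0.34306 +1.00000]
B = K⁻¹H; ‖b₁‖=1.419894, ‖b₂‖=1.419895; λ = 2/(‖b₁‖+‖b₂‖) = 0.704278, sign → tz>0 ⇒ λ=+0.704278
r₁ = λ·B[:,0] = (+0.95958,+0.20498,+0.19282); r₂ = λ·B[:,1] = (-0.15604,+0.95775,-0.24161)
r₃ = r₁×r₂ = (-0.23420,+0.20176,+0.95102); SVD([r₁ r₂ r₃]) → R = UVᵀ:
  R  [+0.95958 -0.15604 -0.23420]
  R  [+0.20498 +0.95775 +0.20176]
  R  [+0.19282 -0.24161 +0.95102]
t = (-0.17054, +0.01713, +0.70428) m
tr R = 2.868354; θ = arccos((tr R − 1)/2) = 0.364852 rad = 20.904°
axis k = ((R−Rᵀ)₃₂, (R−Rᵀ)₁₃, (R−Rᵀ)₂₁) / (2 sinθ) = (-0.621288, -0.598390, +0.505896)
rvec = θ·k = (-0.226678, -0.218324, +0.184577)

rvec=(-0.2267, -0.2183, 0.1846) tvec=(-0.1705, 0.0171, 0.7043)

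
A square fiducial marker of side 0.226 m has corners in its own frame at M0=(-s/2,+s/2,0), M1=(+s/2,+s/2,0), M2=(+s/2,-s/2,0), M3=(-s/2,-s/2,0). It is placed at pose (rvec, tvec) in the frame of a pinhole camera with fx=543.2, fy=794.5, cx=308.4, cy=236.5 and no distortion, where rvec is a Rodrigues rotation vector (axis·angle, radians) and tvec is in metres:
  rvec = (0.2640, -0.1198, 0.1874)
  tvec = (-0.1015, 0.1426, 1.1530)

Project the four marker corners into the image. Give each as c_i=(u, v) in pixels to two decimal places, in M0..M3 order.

c0=(199.17, 393.87) c1=(302.14, 414.86) c2=(323.28, 274.41) c3=(215.72, 248.30)

Intrinsics K: fx=543.2, fy=794.5, cx=308.4, cy=236.5
Marker side s = 0.226 m; corners in marker frame (Z=0):
  M0 = (-0.1130, +0.1130, 0)
  M1 = (+0.1130, +0.1130, 0)
  M2 = (+0.1130, -0.1130, 0)
  M3 = (-0.1130, -0.1130, 0)
rvec = (0.2640, -0.1198, 0.1874), |rvec| = θ = 0.34521 rad = 19.779°
Rodrigues: sinθ=0.33839, 1−cosθ=0.05899; R = I + sinθ·[k]× + (1−cosθ)·[k]×²:
    [+0.97551 -0.19936 -0.09294]
    [+0.16804 +0.94811 -0.26990]
    [+0.14193 +0.24767 +0.95839]
t = (-0.1015, 0.1426, 1.1530) m
M0: Pc = R·M0+t = (-0.23426, +0.23075, +1.16495); u = 543.2·(-0.23426)/1.16495 + 308.4 = 199.1678, v = 794.5·(+0.23075)/1.16495 + 236.5 = 393.8708
M1: Pc = R·M1+t = (-0.01379, +0.26873, +1.19702); u = 543.2·(-0.01379)/1.19702 + 308.4 = 302.1400, v = 794.5·(+0.26873)/1.19702 + 236.5 = 414.8608
M2: Pc = R·M2+t = (+0.03126, +0.05445, +1.14105); u = 543.2·(+0.03126)/1.14105 + 308.4 = 323.2814, v = 794.5·(+0.05445)/1.14105 + 236.5 = 274.4145
M3: Pc = R·M3+t = (-0.18921, +0.01647, +1.10898); u = 543.2·(-0.18921)/1.10898 + 308.4 = 215.7232, v = 794.5·(+0.01647)/1.10898 + 236.5 = 248.3029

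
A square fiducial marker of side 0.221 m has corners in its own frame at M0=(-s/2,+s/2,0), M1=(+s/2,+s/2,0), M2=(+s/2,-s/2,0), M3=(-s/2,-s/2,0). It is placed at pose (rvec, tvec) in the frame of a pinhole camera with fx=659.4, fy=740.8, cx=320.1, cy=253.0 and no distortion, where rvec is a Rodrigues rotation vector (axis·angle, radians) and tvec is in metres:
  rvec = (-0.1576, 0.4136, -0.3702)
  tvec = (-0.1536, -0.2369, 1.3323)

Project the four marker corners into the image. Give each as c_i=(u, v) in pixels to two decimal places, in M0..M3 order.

Intrinsics K: fx=659.4, fy=740.8, cx=320.1, cy=253.0
Marker side s = 0.221 m; corners in marker frame (Z=0):
  M0 = (-0.1105, +0.1105, 0)
  M1 = (+0.1105, +0.1105, 0)
  M2 = (+0.1105, -0.1105, 0)
  M3 = (-0.1105, -0.1105, 0)
rvec = (-0.1576, 0.4136, -0.3702), |rvec| = θ = 0.57702 rad = 33.061°
Rodrigues: sinθ=0.54553, 1−cosθ=0.16191; R = I + sinθ·[k]× + (1−cosθ)·[k]×²:
    [+0.85017 +0.31830 +0.41940]
    [-0.38169 +0.92128 +0.07454]
    [-0.36266 -0.22346 +0.90474]
t = (-0.1536, -0.2369, 1.3323) m
M0: Pc = R·M0+t = (-0.21237, -0.09292, +1.34768); u = 659.4·(-0.21237)/1.34768 + 320.1 = 216.1897, v = 740.8·(-0.09292)/1.34768 + 253.0 = 201.9224
M1: Pc = R·M1+t = (-0.02448, -0.17728, +1.26753); u = 659.4·(-0.02448)/1.26753 + 320.1 = 307.3628, v = 740.8·(-0.17728)/1.26753 + 253.0 = 149.3926
M2: Pc = R·M2+t = (-0.09483, -0.38088, +1.31692); u = 659.4·(-0.09483)/1.31692 + 320.1 = 272.6182, v = 740.8·(-0.38088)/1.31692 + 253.0 = 38.7462
M3: Pc = R·M3+t = (-0.28272, -0.29652, +1.39707); u = 659.4·(-0.28272)/1.39707 + 320.1 = 186.6611, v = 740.8·(-0.29652)/1.39707 + 253.0 = 95.7668

c0=(216.19, 201.92) c1=(307.36, 149.39) c2=(272.62, 38.75) c3=(186.66, 95.77)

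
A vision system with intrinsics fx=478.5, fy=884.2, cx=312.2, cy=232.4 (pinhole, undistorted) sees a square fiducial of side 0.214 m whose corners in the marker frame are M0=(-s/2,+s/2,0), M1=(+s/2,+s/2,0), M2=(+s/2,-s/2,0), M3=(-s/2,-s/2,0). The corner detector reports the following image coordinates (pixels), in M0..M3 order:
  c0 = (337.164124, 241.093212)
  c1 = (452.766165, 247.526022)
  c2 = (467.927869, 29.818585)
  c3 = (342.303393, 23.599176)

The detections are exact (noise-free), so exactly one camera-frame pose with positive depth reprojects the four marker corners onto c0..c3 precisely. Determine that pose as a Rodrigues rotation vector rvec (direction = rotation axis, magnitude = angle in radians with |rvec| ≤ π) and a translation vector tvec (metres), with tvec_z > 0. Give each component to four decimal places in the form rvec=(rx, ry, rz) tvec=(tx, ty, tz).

Intrinsics K: fx=478.5, fy=884.2, cx=312.2, cy=232.4
Marker side s = 0.214 m; corners in marker frame (Z=0):
  M0 = (-0.1070, +0.1070, 0)
  M1 = (+0.1070, +0.1070, 0)
  M2 = (+0.1070, -0.1070, 0)
  M3 = (-0.1070, -0.1070, 0)
Detected image corners:
  c0 = (337.164124, 241.093212) px
  c1 = (452.766165, 247.526022) px
  c2 = (467.927869, 29.818585) px
  c3 = (342.303393, 23.599176) px
Planar DLT: solve 8×8 A·h = b for H (H[2,2]=1):
  H  [+556.31010 +107.40909 +399.72808]
  H  [+27.43644 +1069.26235 +140.00880]
  H  [-0.01583 +0.38696 +1.00000]
B = K⁻¹H; ‖b₁‖=1.173577, ‖b₂‖=1.173577; λ = 2/(‖b₁‖+‖b₂‖) = 0.852096, sign → tz>0 ⇒ λ=+0.852096
r₁ = λ·B[:,0] = (+0.99946,+0.02999,-0.01349); r₂ = λ·B[:,1] = (-0.02386,+0.94377,+0.32973)
r₃ = r₁×r₂ = (+0.02262,-0.32923,+0.94398); SVD([r₁ r₂ r₃]) → R = UVᵀ:
  R  [+0.99946 -0.02386 +0.02262]
  R  [+0.02999 +0.94377 -0.32923]
  R  [-0.01349 +0.32973 +0.94398]
t = (+0.15587, -0.08904, +0.85210) m
tr R = 2.887211; θ = arccos((tr R − 1)/2) = 0.337439 rad = 19.334°
axis k = ((R−Rᵀ)₃₂, (R−Rᵀ)₁₃, (R−Rᵀ)₂₁) / (2 sinθ) = (+0.995194, +0.054536, +0.081328)
rvec = θ·k = (+0.335818, +0.018403, +0.027443)

rvec=(0.3358, 0.0184, 0.0274) tvec=(0.1559, -0.0890, 0.8521)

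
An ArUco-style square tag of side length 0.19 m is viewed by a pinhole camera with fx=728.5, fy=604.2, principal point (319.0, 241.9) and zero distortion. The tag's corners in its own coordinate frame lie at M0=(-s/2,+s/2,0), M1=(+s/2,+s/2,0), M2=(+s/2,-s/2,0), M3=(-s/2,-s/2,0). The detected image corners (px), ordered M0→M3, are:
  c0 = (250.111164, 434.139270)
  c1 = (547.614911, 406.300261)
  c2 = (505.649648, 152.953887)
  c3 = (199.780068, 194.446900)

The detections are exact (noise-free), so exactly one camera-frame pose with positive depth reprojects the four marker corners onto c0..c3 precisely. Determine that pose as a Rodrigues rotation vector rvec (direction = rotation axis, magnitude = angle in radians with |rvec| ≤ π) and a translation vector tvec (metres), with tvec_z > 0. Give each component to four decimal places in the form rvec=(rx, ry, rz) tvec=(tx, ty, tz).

Intrinsics K: fx=728.5, fy=604.2, cx=319.0, cy=241.9
Marker side s = 0.19 m; corners in marker frame (Z=0):
  M0 = (-0.0950, +0.0950, 0)
  M1 = (+0.0950, +0.0950, 0)
  M2 = (+0.0950, -0.0950, 0)
  M3 = (-0.0950, -0.0950, 0)
Detected image corners:
  c0 = (250.111164, 434.139270) px
  c1 = (547.614911, 406.300261) px
  c2 = (505.649648, 152.953887) px
  c3 = (199.780068, 194.446900) px
Planar DLT: solve 8×8 A·h = b for H (H[2,2]=1):
  H  [+1487.74461 +313.53507 +372.39631]
  H  [-260.59396 +1351.95615 +299.58108]
  H  [-0.26528 +0.18653 +1.00000]
B = K⁻¹H; ‖b₁‖=2.198773, ‖b₂‖=2.198773; λ = 2/(‖b₁‖+‖b₂‖) = 0.454799, sign → tz>0 ⇒ λ=+0.454799
r₁ = λ·B[:,0] = (+0.98162,-0.14785,-0.12065); r₂ = λ·B[:,1] = (+0.15859,+0.98369,+0.08483)
r₃ = r₁×r₂ = (+0.10614,-0.10241,+0.98906); SVD([r₁ r₂ r₃]) → R = UVᵀ:
  R  [+0.98162 +0.15859 +0.10614]
  R  [-0.14785 +0.98369 -0.10241]
  R  [-0.12065 +0.08483 +0.98906]
t = (+0.03334, +0.04342, +0.45480) m
tr R = 2.954380; θ = arccos((tr R − 1)/2) = 0.213997 rad = 12.261°
axis k = ((R−Rᵀ)₃₂, (R−Rᵀ)₁₃, (R−Rᵀ)₂₁) / (2 sinθ) = (+0.440840, +0.533954, -0.721494)
rvec = θ·k = (+0.094339, +0.114265, -0.154398)

rvec=(0.0943, 0.1143, -0.1544) tvec=(0.0333, 0.0434, 0.4548)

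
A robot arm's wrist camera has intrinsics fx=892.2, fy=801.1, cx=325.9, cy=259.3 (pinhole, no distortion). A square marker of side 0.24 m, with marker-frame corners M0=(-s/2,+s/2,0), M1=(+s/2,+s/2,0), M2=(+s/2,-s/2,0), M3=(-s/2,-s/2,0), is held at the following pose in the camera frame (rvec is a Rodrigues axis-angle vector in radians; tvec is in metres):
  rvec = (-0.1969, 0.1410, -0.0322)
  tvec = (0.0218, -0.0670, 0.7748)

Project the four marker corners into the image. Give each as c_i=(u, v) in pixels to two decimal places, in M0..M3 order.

Intrinsics K: fx=892.2, fy=801.1, cx=325.9, cy=259.3
Marker side s = 0.24 m; corners in marker frame (Z=0):
  M0 = (-0.1200, +0.1200, 0)
  M1 = (+0.1200, +0.1200, 0)
  M2 = (+0.1200, -0.1200, 0)
  M3 = (-0.1200, -0.1200, 0)
rvec = (-0.1969, 0.1410, -0.0322), |rvec| = θ = 0.24431 rad = 13.998°
Rodrigues: sinθ=0.24189, 1−cosθ=0.02970; R = I + sinθ·[k]× + (1−cosθ)·[k]×²:
    [+0.98959 +0.01807 +0.14276]
    [-0.04569 +0.98020 +0.19269]
    [-0.13645 -0.19721 +0.97082]
t = (0.0218, -0.0670, 0.7748) m
M0: Pc = R·M0+t = (-0.09478, +0.05611, +0.76751); u = 892.2·(-0.09478)/0.76751 + 325.9 = 215.7184, v = 801.1·(+0.05611)/0.76751 + 259.3 = 317.8622
M1: Pc = R·M1+t = (+0.14272, +0.04514, +0.73476); u = 892.2·(+0.14272)/0.73476 + 325.9 = 499.2000, v = 801.1·(+0.04514)/0.73476 + 259.3 = 308.5158
M2: Pc = R·M2+t = (+0.13838, -0.19011, +0.78209); u = 892.2·(+0.13838)/0.78209 + 325.9 = 483.7656, v = 801.1·(-0.19011)/0.78209 + 259.3 = 64.5728
M3: Pc = R·M3+t = (-0.09912, -0.17914, +0.81484); u = 892.2·(-0.09912)/0.81484 + 325.9 = 217.3702, v = 801.1·(-0.17914)/0.81484 + 259.3 = 83.1801

c0=(215.72, 317.86) c1=(499.20, 308.52) c2=(483.77, 64.57) c3=(217.37, 83.18)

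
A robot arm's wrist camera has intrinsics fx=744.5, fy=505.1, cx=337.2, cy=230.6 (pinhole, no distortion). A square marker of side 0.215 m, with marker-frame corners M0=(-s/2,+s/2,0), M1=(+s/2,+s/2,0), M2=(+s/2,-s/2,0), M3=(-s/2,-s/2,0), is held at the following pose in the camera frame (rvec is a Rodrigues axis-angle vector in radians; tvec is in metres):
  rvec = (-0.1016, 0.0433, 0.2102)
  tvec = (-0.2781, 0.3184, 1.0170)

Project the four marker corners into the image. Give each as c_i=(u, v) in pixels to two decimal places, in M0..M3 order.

Intrinsics K: fx=744.5, fy=505.1, cx=337.2, cy=230.6
Marker side s = 0.215 m; corners in marker frame (Z=0):
  M0 = (-0.1075, +0.1075, 0)
  M1 = (+0.1075, +0.1075, 0)
  M2 = (+0.1075, -0.1075, 0)
  M3 = (-0.1075, -0.1075, 0)
rvec = (-0.1016, 0.0433, 0.2102), |rvec| = θ = 0.23745 rad = 13.605°
Rodrigues: sinθ=0.23522, 1−cosθ=0.02806; R = I + sinθ·[k]× + (1−cosθ)·[k]×²:
    [+0.97708 -0.21042 +0.03227]
    [+0.20604 +0.97287 +0.10518]
    [-0.05352 -0.09612 +0.99393]
t = (-0.2781, 0.3184, 1.0170) m
M0: Pc = R·M0+t = (-0.40576, +0.40083, +1.01242); u = 744.5·(-0.40576)/1.01242 + 337.2 = 38.8208, v = 505.1·(+0.40083)/1.01242 + 230.6 = 430.5777
M1: Pc = R·M1+t = (-0.19568, +0.44513, +1.00091); u = 744.5·(-0.19568)/1.00091 + 337.2 = 191.6461, v = 505.1·(+0.44513)/1.00091 + 230.6 = 455.2317
M2: Pc = R·M2+t = (-0.15044, +0.23597, +1.02158); u = 744.5·(-0.15044)/1.02158 + 337.2 = 227.5604, v = 505.1·(+0.23597)/1.02158 + 230.6 = 347.2685
M3: Pc = R·M3+t = (-0.36052, +0.19167, +1.03309); u = 744.5·(-0.36052)/1.03309 + 337.2 = 77.3921, v = 505.1·(+0.19167)/1.03309 + 230.6 = 324.3103

c0=(38.82, 430.58) c1=(191.65, 455.23) c2=(227.56, 347.27) c3=(77.39, 324.31)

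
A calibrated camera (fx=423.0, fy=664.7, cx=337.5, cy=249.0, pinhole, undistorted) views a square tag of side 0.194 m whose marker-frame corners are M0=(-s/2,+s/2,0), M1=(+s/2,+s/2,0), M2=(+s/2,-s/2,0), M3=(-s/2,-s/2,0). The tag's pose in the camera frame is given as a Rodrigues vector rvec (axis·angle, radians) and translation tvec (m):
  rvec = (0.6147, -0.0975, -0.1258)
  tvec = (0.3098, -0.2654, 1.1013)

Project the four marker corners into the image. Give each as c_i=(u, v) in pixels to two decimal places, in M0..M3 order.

Intrinsics K: fx=423.0, fy=664.7, cx=337.5, cy=249.0
Marker side s = 0.194 m; corners in marker frame (Z=0):
  M0 = (-0.0970, +0.0970, 0)
  M1 = (+0.0970, +0.0970, 0)
  M2 = (+0.0970, -0.0970, 0)
  M3 = (-0.0970, -0.0970, 0)
rvec = (0.6147, -0.0975, -0.1258), |rvec| = θ = 0.63497 rad = 36.381°
Rodrigues: sinθ=0.59315, 1−cosθ=0.19491; R = I + sinθ·[k]× + (1−cosθ)·[k]×²:
    [+0.98775 +0.08854 -0.12846]
    [-0.14649 +0.80968 -0.56829]
    [+0.05370 +0.58015 +0.81274]
t = (0.3098, -0.2654, 1.1013) m
M0: Pc = R·M0+t = (+0.22258, -0.17265, +1.15237); u = 423.0·(+0.22258)/1.15237 + 337.5 = 419.2013, v = 664.7·(-0.17265)/1.15237 + 249.0 = 149.4125
M1: Pc = R·M1+t = (+0.41420, -0.20107, +1.16278); u = 423.0·(+0.41420)/1.16278 + 337.5 = 488.1790, v = 664.7·(-0.20107)/1.16278 + 249.0 = 134.0592
M2: Pc = R·M2+t = (+0.39702, -0.35815, +1.05023); u = 423.0·(+0.39702)/1.05023 + 337.5 = 497.4081, v = 664.7·(-0.35815)/1.05023 + 249.0 = 22.3253
M3: Pc = R·M3+t = (+0.20540, -0.32973, +1.03982); u = 423.0·(+0.20540)/1.03982 + 337.5 = 421.0569, v = 664.7·(-0.32973)/1.03982 + 249.0 = 38.2211

c0=(419.20, 149.41) c1=(488.18, 134.06) c2=(497.41, 22.33) c3=(421.06, 38.22)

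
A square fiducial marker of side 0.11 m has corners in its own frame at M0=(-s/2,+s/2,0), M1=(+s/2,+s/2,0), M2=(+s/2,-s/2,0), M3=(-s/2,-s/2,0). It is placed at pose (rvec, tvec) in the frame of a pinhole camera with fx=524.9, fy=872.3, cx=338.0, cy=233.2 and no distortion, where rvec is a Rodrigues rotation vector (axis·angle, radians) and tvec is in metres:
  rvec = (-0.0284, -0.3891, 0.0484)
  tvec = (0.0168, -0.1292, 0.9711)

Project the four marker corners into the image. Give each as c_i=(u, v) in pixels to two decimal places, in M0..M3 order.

c0=(317.90, 162.20) c1=(372.64, 170.29) c2=(374.92, 74.16) c3=(320.51, 61.90)

Intrinsics K: fx=524.9, fy=872.3, cx=338.0, cy=233.2
Marker side s = 0.11 m; corners in marker frame (Z=0):
  M0 = (-0.0550, +0.0550, 0)
  M1 = (+0.0550, +0.0550, 0)
  M2 = (+0.0550, -0.0550, 0)
  M3 = (-0.0550, -0.0550, 0)
rvec = (-0.0284, -0.3891, 0.0484), |rvec| = θ = 0.39313 rad = 22.524°
Rodrigues: sinθ=0.38308, 1−cosθ=0.07628; R = I + sinθ·[k]× + (1−cosθ)·[k]×²:
    [+0.92411 -0.04171 -0.37983]
    [+0.05262 +0.99845 +0.01838]
    [+0.37848 -0.03697 +0.92487]
t = (0.0168, -0.1292, 0.9711) m
M0: Pc = R·M0+t = (-0.03632, -0.07718, +0.94825); u = 524.9·(-0.03632)/0.94825 + 338.0 = 317.8951, v = 872.3·(-0.07718)/0.94825 + 233.2 = 162.2023
M1: Pc = R·M1+t = (+0.06533, -0.07139, +0.98988); u = 524.9·(+0.06533)/0.98988 + 338.0 = 372.6434, v = 872.3·(-0.07139)/0.98988 + 233.2 = 170.2887
M2: Pc = R·M2+t = (+0.06992, -0.18122, +0.99395); u = 524.9·(+0.06992)/0.99395 + 338.0 = 374.9246, v = 872.3·(-0.18122)/0.99395 + 233.2 = 74.1590
M3: Pc = R·M3+t = (-0.03173, -0.18701, +0.95232); u = 524.9·(-0.03173)/0.95232 + 338.0 = 320.5097, v = 872.3·(-0.18701)/0.95232 + 233.2 = 61.9047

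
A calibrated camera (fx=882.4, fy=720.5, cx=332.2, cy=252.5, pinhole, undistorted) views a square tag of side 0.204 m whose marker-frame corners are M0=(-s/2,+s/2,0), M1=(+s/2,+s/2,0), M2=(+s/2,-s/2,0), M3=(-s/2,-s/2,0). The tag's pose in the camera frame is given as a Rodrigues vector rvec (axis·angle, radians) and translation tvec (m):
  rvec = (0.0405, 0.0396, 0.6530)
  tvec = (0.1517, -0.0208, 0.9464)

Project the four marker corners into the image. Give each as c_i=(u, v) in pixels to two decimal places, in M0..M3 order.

Intrinsics K: fx=882.4, fy=720.5, cx=332.2, cy=252.5
Marker side s = 0.204 m; corners in marker frame (Z=0):
  M0 = (-0.1020, +0.1020, 0)
  M1 = (+0.1020, +0.1020, 0)
  M2 = (+0.1020, -0.1020, 0)
  M3 = (-0.1020, -0.1020, 0)
rvec = (0.0405, 0.0396, 0.6530), |rvec| = θ = 0.65545 rad = 37.555°
Rodrigues: sinθ=0.60952, 1−cosθ=0.20723; R = I + sinθ·[k]× + (1−cosθ)·[k]×²:
    [+0.79356 -0.60646 +0.04958]
    [+0.60801 +0.79353 -0.02519]
    [-0.02407 +0.05013 +0.99845]
t = (0.1517, -0.0208, 0.9464) m
M0: Pc = R·M0+t = (+0.00890, -0.00188, +0.95397); u = 882.4·(+0.00890)/0.95397 + 332.2 = 340.4297, v = 720.5·(-0.00188)/0.95397 + 252.5 = 251.0822
M1: Pc = R·M1+t = (+0.17078, +0.12216, +0.94906); u = 882.4·(+0.17078)/0.94906 + 332.2 = 490.9889, v = 720.5·(+0.12216)/0.94906 + 252.5 = 345.2384
M2: Pc = R·M2+t = (+0.29450, -0.03972, +0.93883); u = 882.4·(+0.29450)/0.93883 + 332.2 = 609.0008, v = 720.5·(-0.03972)/0.93883 + 252.5 = 222.0150
M3: Pc = R·M3+t = (+0.13262, -0.16376, +0.94374); u = 882.4·(+0.13262)/0.94374 + 332.2 = 456.1961, v = 720.5·(-0.16376)/0.94374 + 252.5 = 127.4795

c0=(340.43, 251.08) c1=(490.99, 345.24) c2=(609.00, 222.01) c3=(456.20, 127.48)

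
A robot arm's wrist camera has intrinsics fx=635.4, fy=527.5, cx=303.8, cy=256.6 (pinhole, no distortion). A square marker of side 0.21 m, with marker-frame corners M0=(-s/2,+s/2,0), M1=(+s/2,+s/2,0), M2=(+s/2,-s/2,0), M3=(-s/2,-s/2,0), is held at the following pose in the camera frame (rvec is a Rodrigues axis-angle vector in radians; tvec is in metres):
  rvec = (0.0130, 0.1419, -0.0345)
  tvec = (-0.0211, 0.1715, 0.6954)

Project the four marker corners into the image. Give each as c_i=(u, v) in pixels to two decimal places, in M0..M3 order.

c0=(195.48, 464.18) c1=(384.42, 467.80) c2=(377.75, 305.56) c3=(188.50, 308.73)

Intrinsics K: fx=635.4, fy=527.5, cx=303.8, cy=256.6
Marker side s = 0.21 m; corners in marker frame (Z=0):
  M0 = (-0.1050, +0.1050, 0)
  M1 = (+0.1050, +0.1050, 0)
  M2 = (+0.1050, -0.1050, 0)
  M3 = (-0.1050, -0.1050, 0)
rvec = (0.0130, 0.1419, -0.0345), |rvec| = θ = 0.14661 rad = 8.400°
Rodrigues: sinθ=0.14609, 1−cosθ=0.01073; R = I + sinθ·[k]× + (1−cosθ)·[k]×²:
    [+0.98936 +0.03530 +0.14117]
    [-0.03346 +0.99932 -0.01540]
    [-0.14162 +0.01051 +0.98987]
t = (-0.0211, 0.1715, 0.6954) m
M0: Pc = R·M0+t = (-0.12128, +0.27994, +0.71137); u = 635.4·(-0.12128)/0.71137 + 303.8 = 195.4759, v = 527.5·(+0.27994)/0.71137 + 256.6 = 464.1833
M1: Pc = R·M1+t = (+0.08649, +0.27292, +0.68163); u = 635.4·(+0.08649)/0.68163 + 303.8 = 384.4223, v = 527.5·(+0.27292)/0.68163 + 256.6 = 467.8030
M2: Pc = R·M2+t = (+0.07908, +0.06306, +0.67943); u = 635.4·(+0.07908)/0.67943 + 303.8 = 377.7521, v = 527.5·(+0.06306)/0.67943 + 256.6 = 305.5579
M3: Pc = R·M3+t = (-0.12869, +0.07008, +0.70917); u = 635.4·(-0.12869)/0.70917 + 303.8 = 188.4973, v = 527.5·(+0.07008)/0.70917 + 256.6 = 308.7307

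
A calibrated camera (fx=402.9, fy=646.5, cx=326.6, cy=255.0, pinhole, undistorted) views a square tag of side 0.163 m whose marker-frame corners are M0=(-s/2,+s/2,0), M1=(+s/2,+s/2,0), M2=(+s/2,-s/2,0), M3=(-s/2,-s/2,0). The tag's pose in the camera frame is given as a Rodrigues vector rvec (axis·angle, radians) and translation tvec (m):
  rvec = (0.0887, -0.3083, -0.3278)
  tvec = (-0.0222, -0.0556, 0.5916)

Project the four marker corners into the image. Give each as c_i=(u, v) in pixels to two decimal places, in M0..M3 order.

c0=(277.31, 308.73) c1=(375.46, 249.21) c2=(344.29, 84.33) c3=(239.67, 132.54)

Intrinsics K: fx=402.9, fy=646.5, cx=326.6, cy=255.0
Marker side s = 0.163 m; corners in marker frame (Z=0):
  M0 = (-0.0815, +0.0815, 0)
  M1 = (+0.0815, +0.0815, 0)
  M2 = (+0.0815, -0.0815, 0)
  M3 = (-0.0815, -0.0815, 0)
rvec = (0.0887, -0.3083, -0.3278), |rvec| = θ = 0.45866 rad = 26.279°
Rodrigues: sinθ=0.44275, 1−cosθ=0.10335; R = I + sinθ·[k]× + (1−cosθ)·[k]×²:
    [+0.90051 +0.30299 -0.31189]
    [-0.32986 +0.94334 -0.03597]
    [+0.28332 +0.13527 +0.94944]
t = (-0.0222, -0.0556, 0.5916) m
M0: Pc = R·M0+t = (-0.07090, +0.04817, +0.57953); u = 402.9·(-0.07090)/0.57953 + 326.6 = 277.3109, v = 646.5·(+0.04817)/0.57953 + 255.0 = 308.7319
M1: Pc = R·M1+t = (+0.07589, -0.00560, +0.62572); u = 402.9·(+0.07589)/0.62572 + 326.6 = 375.4629, v = 646.5·(-0.00560)/0.62572 + 255.0 = 249.2127
M2: Pc = R·M2+t = (+0.02650, -0.15937, +0.60367); u = 402.9·(+0.02650)/0.60367 + 326.6 = 344.2853, v = 646.5·(-0.15937)/0.60367 + 255.0 = 84.3256
M3: Pc = R·M3+t = (-0.12029, -0.10560, +0.55748); u = 402.9·(-0.12029)/0.55748 + 326.6 = 239.6684, v = 646.5·(-0.10560)/0.55748 + 255.0 = 132.5400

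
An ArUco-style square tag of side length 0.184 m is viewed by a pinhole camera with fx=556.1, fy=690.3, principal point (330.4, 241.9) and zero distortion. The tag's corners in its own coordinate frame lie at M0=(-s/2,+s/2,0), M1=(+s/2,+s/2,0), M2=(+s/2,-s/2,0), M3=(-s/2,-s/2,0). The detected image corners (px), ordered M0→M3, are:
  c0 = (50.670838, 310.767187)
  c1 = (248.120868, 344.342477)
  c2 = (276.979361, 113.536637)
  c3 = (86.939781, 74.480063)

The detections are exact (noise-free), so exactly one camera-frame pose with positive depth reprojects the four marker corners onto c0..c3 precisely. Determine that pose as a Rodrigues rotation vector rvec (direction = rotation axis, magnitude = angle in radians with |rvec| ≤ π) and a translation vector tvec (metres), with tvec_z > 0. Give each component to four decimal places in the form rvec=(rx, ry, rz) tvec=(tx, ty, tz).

rvec=(-0.0909, -0.0903, 0.1458) tvec=(-0.1565, -0.0254, 0.5336)

Intrinsics K: fx=556.1, fy=690.3, cx=330.4, cy=241.9
Marker side s = 0.184 m; corners in marker frame (Z=0):
  M0 = (-0.0920, +0.0920, 0)
  M1 = (+0.0920, +0.0920, 0)
  M2 = (+0.0920, -0.0920, 0)
  M3 = (-0.0920, -0.0920, 0)
Detected image corners:
  c0 = (50.670838, 310.767187) px
  c1 = (248.120868, 344.342477) px
  c2 = (276.979361, 113.536637) px
  c3 = (86.939781, 74.480063) px
Planar DLT: solve 8×8 A·h = b for H (H[2,2]=1):
  H  [+1078.43769 -206.78930 +167.33844]
  H  [+230.45895 +1230.76492 +209.09000]
  H  [+0.15580 -0.18169 +1.00000]
B = K⁻¹H; ‖b₁‖=1.874200, ‖b₂‖=1.874200; λ = 2/(‖b₁‖+‖b₂‖) = 0.533561, sign → tz>0 ⇒ λ=+0.533561
r₁ = λ·B[:,0] = (+0.98534,+0.14900,+0.08313); r₂ = λ·B[:,1] = (-0.14081,+0.98528,-0.09694)
r₃ = r₁×r₂ = (-0.09635,+0.08381,+0.99181); SVD([r₁ r₂ r₃]) → R = UVᵀ:
  R  [+0.98534 -0.14081 -0.09635]
  R  [+0.14900 +0.98528 +0.08381]
  R  [+0.08313 -0.09694 +0.99181]
t = (-0.15645, -0.02536, +0.53356) m
tr R = 2.962428; θ = arccos((tr R − 1)/2) = 0.194140 rad = 11.123°
axis k = ((R−Rᵀ)₃₂, (R−Rᵀ)₁₃, (R−Rᵀ)₂₁) / (2 sinθ) = (-0.468460, -0.465168, +0.751108)
rvec = θ·k = (-0.090947, -0.090308, +0.145820)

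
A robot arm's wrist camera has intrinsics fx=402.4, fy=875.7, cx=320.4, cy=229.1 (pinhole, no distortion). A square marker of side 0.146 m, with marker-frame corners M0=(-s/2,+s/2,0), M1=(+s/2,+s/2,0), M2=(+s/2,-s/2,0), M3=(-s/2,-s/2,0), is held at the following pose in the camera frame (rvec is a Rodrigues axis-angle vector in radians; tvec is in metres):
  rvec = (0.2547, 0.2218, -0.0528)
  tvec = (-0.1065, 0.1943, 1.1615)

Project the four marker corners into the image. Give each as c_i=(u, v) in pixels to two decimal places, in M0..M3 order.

Intrinsics K: fx=402.4, fy=875.7, cx=320.4, cy=229.1
Marker side s = 0.146 m; corners in marker frame (Z=0):
  M0 = (-0.0730, +0.0730, 0)
  M1 = (+0.0730, +0.0730, 0)
  M2 = (+0.0730, -0.0730, 0)
  M3 = (-0.0730, -0.0730, 0)
rvec = (0.2547, 0.2218, -0.0528), |rvec| = θ = 0.34184 rad = 19.586°
Rodrigues: sinθ=0.33522, 1−cosθ=0.05786; R = I + sinθ·[k]× + (1−cosθ)·[k]×²:
    [+0.97426 +0.07975 +0.21085]
    [-0.02381 +0.96650 -0.25557]
    [-0.22416 +0.24397 +0.94352]
t = (-0.1065, 0.1943, 1.1615) m
M0: Pc = R·M0+t = (-0.17180, +0.26659, +1.19567); u = 402.4·(-0.17180)/1.19567 + 320.4 = 262.5815, v = 875.7·(+0.26659)/1.19567 + 229.1 = 424.3495
M1: Pc = R·M1+t = (-0.02956, +0.26312, +1.16295); u = 402.4·(-0.02956)/1.16295 + 320.4 = 310.1727, v = 875.7·(+0.26312)/1.16295 + 229.1 = 427.2272
M2: Pc = R·M2+t = (-0.04120, +0.12201, +1.12733); u = 402.4·(-0.04120)/1.12733 + 320.4 = 305.6934, v = 875.7·(+0.12201)/1.12733 + 229.1 = 323.8749
M3: Pc = R·M3+t = (-0.18344, +0.12548, +1.16005); u = 402.4·(-0.18344)/1.16005 + 320.4 = 256.7673, v = 875.7·(+0.12548)/1.16005 + 229.1 = 323.8247

c0=(262.58, 424.35) c1=(310.17, 427.23) c2=(305.69, 323.87) c3=(256.77, 323.82)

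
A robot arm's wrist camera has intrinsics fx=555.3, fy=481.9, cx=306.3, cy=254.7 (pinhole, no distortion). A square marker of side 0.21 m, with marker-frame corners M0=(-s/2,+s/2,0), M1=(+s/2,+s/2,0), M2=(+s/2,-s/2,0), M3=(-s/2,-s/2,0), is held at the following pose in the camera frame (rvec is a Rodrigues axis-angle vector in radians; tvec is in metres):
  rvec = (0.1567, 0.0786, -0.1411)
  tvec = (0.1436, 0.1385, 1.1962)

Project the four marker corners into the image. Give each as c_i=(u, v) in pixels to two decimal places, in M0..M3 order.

c0=(331.44, 355.41) c1=(427.54, 345.71) c2=(416.26, 263.66) c3=(317.79, 274.90)

Intrinsics K: fx=555.3, fy=481.9, cx=306.3, cy=254.7
Marker side s = 0.21 m; corners in marker frame (Z=0):
  M0 = (-0.1050, +0.1050, 0)
  M1 = (+0.1050, +0.1050, 0)
  M2 = (+0.1050, -0.1050, 0)
  M3 = (-0.1050, -0.1050, 0)
rvec = (0.1567, 0.0786, -0.1411), |rvec| = θ = 0.22504 rad = 12.894°
Rodrigues: sinθ=0.22314, 1−cosθ=0.02521; R = I + sinθ·[k]× + (1−cosθ)·[k]×²:
    [+0.98701 +0.14604 +0.06693]
    [-0.13378 +0.97786 -0.16090]
    [-0.08895 +0.14986 +0.98470]
t = (0.1436, 0.1385, 1.1962) m
M0: Pc = R·M0+t = (+0.05530, +0.25522, +1.22127); u = 555.3·(+0.05530)/1.22127 + 306.3 = 331.4436, v = 481.9·(+0.25522)/1.22127 + 254.7 = 355.4076
M1: Pc = R·M1+t = (+0.26257, +0.22713, +1.20260); u = 555.3·(+0.26257)/1.20260 + 306.3 = 427.5424, v = 481.9·(+0.22713)/1.20260 + 254.7 = 345.7142
M2: Pc = R·M2+t = (+0.23190, +0.02178, +1.17113); u = 555.3·(+0.23190)/1.17113 + 306.3 = 416.2583, v = 481.9·(+0.02178)/1.17113 + 254.7 = 263.6612
M3: Pc = R·M3+t = (+0.02463, +0.04987, +1.18980); u = 555.3·(+0.02463)/1.18980 + 306.3 = 317.7948, v = 481.9·(+0.04987)/1.18980 + 254.7 = 274.8991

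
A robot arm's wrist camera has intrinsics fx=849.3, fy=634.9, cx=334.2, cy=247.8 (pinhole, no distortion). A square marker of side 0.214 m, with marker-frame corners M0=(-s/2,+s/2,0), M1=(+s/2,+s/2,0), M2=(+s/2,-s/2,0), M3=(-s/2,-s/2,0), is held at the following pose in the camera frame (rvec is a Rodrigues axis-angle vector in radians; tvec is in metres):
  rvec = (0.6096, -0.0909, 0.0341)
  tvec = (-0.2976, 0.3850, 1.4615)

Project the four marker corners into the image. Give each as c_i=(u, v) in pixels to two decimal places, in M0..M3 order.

Intrinsics K: fx=849.3, fy=634.9, cx=334.2, cy=247.8
Marker side s = 0.214 m; corners in marker frame (Z=0):
  M0 = (-0.1070, +0.1070, 0)
  M1 = (+0.1070, +0.1070, 0)
  M2 = (+0.1070, -0.1070, 0)
  M3 = (-0.1070, -0.1070, 0)
rvec = (0.6096, -0.0909, 0.0341), |rvec| = θ = 0.61728 rad = 35.368°
Rodrigues: sinθ=0.57882, 1−cosθ=0.18455; R = I + sinθ·[k]× + (1−cosθ)·[k]×²:
    [+0.99543 -0.05881 -0.07517]
    [+0.00514 +0.81946 -0.57312]
    [+0.09530 +0.57012 +0.81602]
t = (-0.2976, 0.3850, 1.4615) m
M0: Pc = R·M0+t = (-0.41040, +0.47213, +1.51230); u = 849.3·(-0.41040)/1.51230 + 334.2 = 103.7196, v = 634.9·(+0.47213)/1.51230 + 247.8 = 446.0118
M1: Pc = R·M1+t = (-0.19738, +0.47323, +1.53270); u = 849.3·(-0.19738)/1.53270 + 334.2 = 224.8270, v = 634.9·(+0.47323)/1.53270 + 247.8 = 443.8297
M2: Pc = R·M2+t = (-0.18480, +0.29787, +1.41070); u = 849.3·(-0.18480)/1.41070 + 334.2 = 222.9451, v = 634.9·(+0.29787)/1.41070 + 247.8 = 381.8590
M3: Pc = R·M3+t = (-0.39782, +0.29677, +1.39030); u = 849.3·(-0.39782)/1.39030 + 334.2 = 91.1825, v = 634.9·(+0.29677)/1.39030 + 247.8 = 383.3235

c0=(103.72, 446.01) c1=(224.83, 443.83) c2=(222.95, 381.86) c3=(91.18, 383.32)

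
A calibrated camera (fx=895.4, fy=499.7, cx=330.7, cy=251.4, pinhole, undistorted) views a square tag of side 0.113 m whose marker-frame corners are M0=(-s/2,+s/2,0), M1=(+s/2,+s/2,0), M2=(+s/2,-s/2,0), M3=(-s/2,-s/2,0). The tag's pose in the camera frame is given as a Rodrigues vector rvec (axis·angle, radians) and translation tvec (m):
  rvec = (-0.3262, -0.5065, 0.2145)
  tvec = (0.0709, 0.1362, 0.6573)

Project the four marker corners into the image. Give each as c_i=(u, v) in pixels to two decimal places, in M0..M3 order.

Intrinsics K: fx=895.4, fy=499.7, cx=330.7, cy=251.4
Marker side s = 0.113 m; corners in marker frame (Z=0):
  M0 = (-0.0565, +0.0565, 0)
  M1 = (+0.0565, +0.0565, 0)
  M2 = (+0.0565, -0.0565, 0)
  M3 = (-0.0565, -0.0565, 0)
rvec = (-0.3262, -0.5065, 0.2145), |rvec| = θ = 0.63950 rad = 36.641°
Rodrigues: sinθ=0.59679, 1−cosθ=0.19761; R = I + sinθ·[k]× + (1−cosθ)·[k]×²:
    [+0.85381 -0.12034 -0.50648]
    [+0.28001 +0.92635 +0.25192]
    [+0.43887 -0.35691 +0.82463]
t = (0.0709, 0.1362, 0.6573) m
M0: Pc = R·M0+t = (+0.01586, +0.17272, +0.61234); u = 895.4·(+0.01586)/0.61234 + 330.7 = 353.8921, v = 499.7·(+0.17272)/0.61234 + 251.4 = 392.3473
M1: Pc = R·M1+t = (+0.11234, +0.20436, +0.66193); u = 895.4·(+0.11234)/0.66193 + 330.7 = 482.6646, v = 499.7·(+0.20436)/0.66193 + 251.4 = 405.6737
M2: Pc = R·M2+t = (+0.12594, +0.09968, +0.70226); u = 895.4·(+0.12594)/0.70226 + 330.7 = 491.2760, v = 499.7·(+0.09968)/0.70226 + 251.4 = 322.3292
M3: Pc = R·M3+t = (+0.02946, +0.06804, +0.65267); u = 895.4·(+0.02946)/0.65267 + 330.7 = 371.1151, v = 499.7·(+0.06804)/0.65267 + 251.4 = 303.4935

c0=(353.89, 392.35) c1=(482.66, 405.67) c2=(491.28, 322.33) c3=(371.12, 303.49)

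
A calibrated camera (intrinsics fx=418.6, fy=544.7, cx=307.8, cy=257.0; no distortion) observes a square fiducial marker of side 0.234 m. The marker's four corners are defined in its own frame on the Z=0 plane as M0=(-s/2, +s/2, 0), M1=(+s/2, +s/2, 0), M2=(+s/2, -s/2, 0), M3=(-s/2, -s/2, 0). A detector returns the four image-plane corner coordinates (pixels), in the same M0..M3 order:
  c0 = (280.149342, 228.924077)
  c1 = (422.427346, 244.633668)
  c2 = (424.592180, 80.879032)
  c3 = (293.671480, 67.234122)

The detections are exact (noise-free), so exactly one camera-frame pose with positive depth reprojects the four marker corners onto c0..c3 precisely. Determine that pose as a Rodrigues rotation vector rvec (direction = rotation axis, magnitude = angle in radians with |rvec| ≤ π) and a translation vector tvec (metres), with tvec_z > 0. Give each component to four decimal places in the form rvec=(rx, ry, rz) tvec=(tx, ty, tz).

Intrinsics K: fx=418.6, fy=544.7, cx=307.8, cy=257.0
Marker side s = 0.234 m; corners in marker frame (Z=0):
  M0 = (-0.1170, +0.1170, 0)
  M1 = (+0.1170, +0.1170, 0)
  M2 = (+0.1170, -0.1170, 0)
  M3 = (-0.1170, -0.1170, 0)
Detected image corners:
  c0 = (280.149342, 228.924077) px
  c1 = (422.427346, 244.633668) px
  c2 = (424.592180, 80.879032) px
  c3 = (293.671480, 67.234122) px
Planar DLT: solve 8×8 A·h = b for H (H[2,2]=1):
  H  [+574.90918 -160.24243 +355.19741]
  H  [+59.11057 +639.96427 +152.00441]
  H  [-0.02206 -0.35658 +1.00000]
B = K⁻¹H; ‖b₁‖=1.394885, ‖b₂‖=1.394885; λ = 2/(‖b₁‖+‖b₂‖) = 0.716905, sign → tz>0 ⇒ λ=+0.716905
r₁ = λ·B[:,0] = (+0.99623,+0.08526,-0.01582); r₂ = λ·B[:,1] = (-0.08647,+0.96290,-0.25563)
r₃ = r₁×r₂ = (-0.00657,+0.25604,+0.96664); SVD([r₁ r₂ r₃]) → R = UVᵀ:
  R  [+0.99623 -0.08647 -0.00657]
  R  [+0.08526 +0.96290 +0.25604]
  R  [-0.01582 -0.25563 +0.96664]
t = (+0.08117, -0.13819, +0.71690) m
tr R = 2.925777; θ = arccos((tr R − 1)/2) = 0.273289 rad = 15.658°
axis k = ((R−Rᵀ)₃₂, (R−Rᵀ)₁₃, (R−Rᵀ)₂₁) / (2 sinθ) = (-0.947892, +0.017134, +0.318129)
rvec = θ·k = (-0.259048, +0.004683, +0.086941)

rvec=(-0.2590, 0.0047, 0.0869) tvec=(0.0812, -0.1382, 0.7169)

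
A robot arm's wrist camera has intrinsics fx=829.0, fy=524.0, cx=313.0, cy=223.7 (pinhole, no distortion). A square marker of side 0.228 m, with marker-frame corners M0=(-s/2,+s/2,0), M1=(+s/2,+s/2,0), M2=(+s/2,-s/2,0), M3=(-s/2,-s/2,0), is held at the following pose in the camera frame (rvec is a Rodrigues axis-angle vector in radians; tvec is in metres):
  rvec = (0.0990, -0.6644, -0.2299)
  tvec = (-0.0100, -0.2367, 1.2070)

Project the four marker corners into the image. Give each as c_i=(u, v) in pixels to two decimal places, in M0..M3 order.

c0=(258.19, 179.12) c1=(375.44, 161.43) c2=(350.29, 67.35) c3=(226.06, 74.16)

Intrinsics K: fx=829.0, fy=524.0, cx=313.0, cy=223.7
Marker side s = 0.228 m; corners in marker frame (Z=0):
  M0 = (-0.1140, +0.1140, 0)
  M1 = (+0.1140, +0.1140, 0)
  M2 = (+0.1140, -0.1140, 0)
  M3 = (-0.1140, -0.1140, 0)
rvec = (0.0990, -0.6644, -0.2299), |rvec| = θ = 0.70999 rad = 40.679°
Rodrigues: sinθ=0.65182, 1−cosθ=0.24163; R = I + sinθ·[k]× + (1−cosθ)·[k]×²:
    [+0.76307 +0.17954 -0.62088]
    [-0.24260 +0.96997 -0.01767]
    [+0.59906 +0.16411 +0.78371]
t = (-0.0100, -0.2367, 1.2070) m
M0: Pc = R·M0+t = (-0.07652, -0.09847, +1.15742); u = 829.0·(-0.07652)/1.15742 + 313.0 = 258.1906, v = 524.0·(-0.09847)/1.15742 + 223.7 = 179.1203
M1: Pc = R·M1+t = (+0.09746, -0.15378, +1.29400); u = 829.0·(+0.09746)/1.29400 + 313.0 = 375.4357, v = 524.0·(-0.15378)/1.29400 + 223.7 = 161.4276
M2: Pc = R·M2+t = (+0.05652, -0.37493, +1.25658); u = 829.0·(+0.05652)/1.25658 + 313.0 = 350.2893, v = 524.0·(-0.37493)/1.25658 + 223.7 = 67.3521
M3: Pc = R·M3+t = (-0.11746, -0.31962, +1.12000); u = 829.0·(-0.11746)/1.12000 + 313.0 = 226.0608, v = 524.0·(-0.31962)/1.12000 + 223.7 = 74.1632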